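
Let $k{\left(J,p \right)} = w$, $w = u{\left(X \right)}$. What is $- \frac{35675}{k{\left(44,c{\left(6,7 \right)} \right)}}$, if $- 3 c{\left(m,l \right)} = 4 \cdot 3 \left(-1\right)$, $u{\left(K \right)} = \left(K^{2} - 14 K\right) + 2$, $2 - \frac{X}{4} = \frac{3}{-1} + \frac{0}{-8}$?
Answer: $- \frac{35675}{122} \approx -292.42$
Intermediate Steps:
$X = 20$ ($X = 8 - 4 \left(\frac{3}{-1} + \frac{0}{-8}\right) = 8 - 4 \left(3 \left(-1\right) + 0 \left(- \frac{1}{8}\right)\right) = 8 - 4 \left(-3 + 0\right) = 8 - -12 = 8 + 12 = 20$)
$u{\left(K \right)} = 2 + K^{2} - 14 K$
$w = 122$ ($w = 2 + 20^{2} - 280 = 2 + 400 - 280 = 122$)
$c{\left(m,l \right)} = 4$ ($c{\left(m,l \right)} = - \frac{4 \cdot 3 \left(-1\right)}{3} = - \frac{12 \left(-1\right)}{3} = \left(- \frac{1}{3}\right) \left(-12\right) = 4$)
$k{\left(J,p \right)} = 122$
$- \frac{35675}{k{\left(44,c{\left(6,7 \right)} \right)}} = - \frac{35675}{122}$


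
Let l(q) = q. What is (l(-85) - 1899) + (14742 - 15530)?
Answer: -2772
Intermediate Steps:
(l(-85) - 1899) + (14742 - 15530) = (-85 - 1899) + (14742 - 15530) = -1984 - 788 = -2772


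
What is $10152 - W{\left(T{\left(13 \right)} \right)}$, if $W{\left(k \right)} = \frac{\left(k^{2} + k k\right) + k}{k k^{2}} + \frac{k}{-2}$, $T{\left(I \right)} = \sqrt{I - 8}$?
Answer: $\frac{50759}{5} + \frac{\sqrt{5}}{10} \approx 10152.0$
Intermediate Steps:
$T{\left(I \right)} = \sqrt{-8 + I}$
$W{\left(k \right)} = - \frac{k}{2} + \frac{k + 2 k^{2}}{k^{3}}$ ($W{\left(k \right)} = \frac{\left(k^{2} + k^{2}\right) + k}{k^{3}} + k \left(- \frac{1}{2}\right) = \frac{2 k^{2} + k}{k^{3}} - \frac{k}{2} = \frac{k + 2 k^{2}}{k^{3}} - \frac{k}{2} = - \frac{k}{2} + \frac{k + 2 k^{2}}{k^{3}}$)
$10152 - W{\left(T{\left(13 \right)} \right)} = 10152 - \left(\frac{1}{-8 + 13} + \frac{2}{\sqrt{-8 + 13}} - \frac{\sqrt{-8 + 13}}{2}\right) = 10152 - \left(\frac{1}{5} + \frac{2}{\sqrt{5}} - \frac{\sqrt{5}}{2}\right) = 10152 - \left(\frac{1}{5} + 2 \frac{\sqrt{5}}{5} - \frac{\sqrt{5}}{2}\right) = 10152 - \left(\frac{1}{5} + \frac{2 \sqrt{5}}{5} - \frac{\sqrt{5}}{2}\right) = 10152 - \left(\frac{1}{5} - \frac{\sqrt{5}}{10}\right) = \frac{50759}{5} + \frac{\sqrt{5}}{10}$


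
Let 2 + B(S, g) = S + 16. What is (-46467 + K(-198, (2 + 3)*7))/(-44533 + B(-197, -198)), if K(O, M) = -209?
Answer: 1667/1597 ≈ 1.0438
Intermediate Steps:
B(S, g) = 14 + S (B(S, g) = -2 + (S + 16) = -2 + (16 + S) = 14 + S)
(-46467 + K(-198, (2 + 3)*7))/(-44533 + B(-197, -198)) = (-46467 - 209)/(-44533 + (14 - 197)) = -46676/(-44533 - 183) = -46676/(-44716) = -46676*(-1/44716) = 1667/1597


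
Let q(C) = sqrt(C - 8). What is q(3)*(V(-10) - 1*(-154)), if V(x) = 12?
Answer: 166*I*sqrt(5) ≈ 371.19*I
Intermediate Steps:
q(C) = sqrt(-8 + C)
q(3)*(V(-10) - 1*(-154)) = sqrt(-8 + 3)*(12 - 1*(-154)) = sqrt(-5)*(12 + 154) = (I*sqrt(5))*166 = 166*I*sqrt(5)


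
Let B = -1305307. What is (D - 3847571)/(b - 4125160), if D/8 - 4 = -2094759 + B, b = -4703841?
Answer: 31048067/8829001 ≈ 3.5166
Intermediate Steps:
D = -27200496 (D = 32 + 8*(-2094759 - 1305307) = 32 + 8*(-3400066) = 32 - 27200528 = -27200496)
(D - 3847571)/(b - 4125160) = (-27200496 - 3847571)/(-4703841 - 4125160) = -31048067/(-8829001) = -31048067*(-1/8829001) = 31048067/8829001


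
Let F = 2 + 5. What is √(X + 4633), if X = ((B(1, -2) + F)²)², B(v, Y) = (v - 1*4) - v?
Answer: √4714 ≈ 68.659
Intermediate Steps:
B(v, Y) = -4 (B(v, Y) = (v - 4) - v = (-4 + v) - v = -4)
F = 7
X = 81 (X = ((-4 + 7)²)² = (3²)² = 9² = 81)
√(X + 4633) = √(81 + 4633) = √4714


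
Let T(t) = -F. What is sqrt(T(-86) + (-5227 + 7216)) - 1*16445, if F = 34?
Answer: -16445 + sqrt(1955) ≈ -16401.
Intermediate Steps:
T(t) = -34 (T(t) = -1*34 = -34)
sqrt(T(-86) + (-5227 + 7216)) - 1*16445 = sqrt(-34 + (-5227 + 7216)) - 1*16445 = sqrt(-34 + 1989) - 16445 = sqrt(1955) - 16445 = -16445 + sqrt(1955)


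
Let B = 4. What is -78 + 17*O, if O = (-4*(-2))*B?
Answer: 466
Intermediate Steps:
O = 32 (O = -4*(-2)*4 = 8*4 = 32)
-78 + 17*O = -78 + 17*32 = -78 + 544 = 466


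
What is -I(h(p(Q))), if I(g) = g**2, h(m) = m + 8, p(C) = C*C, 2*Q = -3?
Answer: -1681/16 ≈ -105.06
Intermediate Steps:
Q = -3/2 (Q = (1/2)*(-3) = -3/2 ≈ -1.5000)
p(C) = C**2
h(m) = 8 + m
-I(h(p(Q))) = -(8 + (-3/2)**2)**2 = -(8 + 9/4)**2 = -(41/4)**2 = -1*1681/16 = -1681/16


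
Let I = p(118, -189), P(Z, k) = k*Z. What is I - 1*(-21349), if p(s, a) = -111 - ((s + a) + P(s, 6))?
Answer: 20601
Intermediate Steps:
P(Z, k) = Z*k
p(s, a) = -111 - a - 7*s (p(s, a) = -111 - ((s + a) + s*6) = -111 - ((a + s) + 6*s) = -111 - (a + 7*s) = -111 + (-a - 7*s) = -111 - a - 7*s)
I = -748 (I = -111 - 1*(-189) - 7*118 = -111 + 189 - 826 = -748)
I - 1*(-21349) = -748 - 1*(-21349) = -748 + 21349 = 20601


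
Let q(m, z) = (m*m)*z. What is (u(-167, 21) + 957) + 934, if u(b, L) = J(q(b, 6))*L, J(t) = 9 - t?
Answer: -3511934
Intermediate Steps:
q(m, z) = z*m² (q(m, z) = m²*z = z*m²)
u(b, L) = L*(9 - 6*b²) (u(b, L) = (9 - 6*b²)*L = L*(9 - 6*b²))
(u(-167, 21) + 957) + 934 = (3*21*(3 - 2*(-167)²) + 957) + 934 = (3*21*(3 - 2*27889) + 957) + 934 = (3*21*(3 - 55778) + 957) + 934 = (3*21*(-55775) + 957) + 934 = (-3513825 + 957) + 934 = -3512868 + 934 = -3511934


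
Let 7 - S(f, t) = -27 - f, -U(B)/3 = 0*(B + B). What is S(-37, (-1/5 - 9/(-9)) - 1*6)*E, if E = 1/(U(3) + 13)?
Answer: -3/13 ≈ -0.23077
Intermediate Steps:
U(B) = 0 (U(B) = -0*(B + B) = -0*2*B = -3*0 = 0)
S(f, t) = 34 + f (S(f, t) = 7 - (-27 - f) = 7 + (27 + f) = 34 + f)
E = 1/13 (E = 1/(0 + 13) = 1/13 ≈ 0.076923)
S(-37, (-1/5 - 9/(-9)) - 1*6)*E = (34 - 37)*(1/13) = -3*1/13 = -3/13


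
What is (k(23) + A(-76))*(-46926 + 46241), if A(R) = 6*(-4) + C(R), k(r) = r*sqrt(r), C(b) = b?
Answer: 68500 - 15755*sqrt(23) ≈ -7058.3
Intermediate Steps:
k(r) = r**(3/2)
A(R) = -24 + R (A(R) = 6*(-4) + R = -24 + R)
(k(23) + A(-76))*(-46926 + 46241) = (23**(3/2) + (-24 - 76))*(-46926 + 46241) = (23*sqrt(23) - 100)*(-685) = (-100 + 23*sqrt(23))*(-685) = 68500 - 15755*sqrt(23)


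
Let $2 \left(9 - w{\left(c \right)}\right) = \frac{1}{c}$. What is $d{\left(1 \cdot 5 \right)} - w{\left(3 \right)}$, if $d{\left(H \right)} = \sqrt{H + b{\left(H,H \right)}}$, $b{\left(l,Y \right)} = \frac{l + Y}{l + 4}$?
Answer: $- \frac{53}{6} + \frac{\sqrt{55}}{3} \approx -6.3613$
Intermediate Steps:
$w{\left(c \right)} = 9 - \frac{1}{2 c}$
$b{\left(l,Y \right)} = \frac{Y + l}{4 + l}$
$d{\left(H \right)} = \sqrt{H + \frac{2 H}{4 + H}}$ ($d{\left(H \right)} = \sqrt{H + \frac{H + H}{4 + H}} = \sqrt{H + \frac{2 H}{4 + H}}$)
$d{\left(1 \cdot 5 \right)} - w{\left(3 \right)} = \sqrt{\frac{1 \cdot 5 \left(6 + 1 \cdot 5\right)}{4 + 1 \cdot 5}} - \left(9 - \frac{1}{2 \cdot 3}\right) = \sqrt{\frac{5 \left(6 + 5\right)}{4 + 5}} - \left(9 - \frac{1}{6}\right) = \sqrt{5 \cdot \frac{1}{9} \cdot 11} - \left(9 - \frac{1}{6}\right) = \sqrt{5 \cdot \frac{1}{9} \cdot 11} - \frac{53}{6} = \sqrt{\frac{55}{9}} - \frac{53}{6} = \frac{\sqrt{55}}{3} - \frac{53}{6} = - \frac{53}{6} + \frac{\sqrt{55}}{3}$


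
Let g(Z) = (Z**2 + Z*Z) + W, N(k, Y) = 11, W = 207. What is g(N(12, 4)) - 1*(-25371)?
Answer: 25820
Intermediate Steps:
g(Z) = 207 + 2*Z**2 (g(Z) = (Z**2 + Z*Z) + 207 = (Z**2 + Z**2) + 207 = 2*Z**2 + 207 = 207 + 2*Z**2)
g(N(12, 4)) - 1*(-25371) = (207 + 2*11**2) - 1*(-25371) = (207 + 2*121) + 25371 = (207 + 242) + 25371 = 449 + 25371 = 25820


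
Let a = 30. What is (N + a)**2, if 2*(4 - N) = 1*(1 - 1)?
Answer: 1156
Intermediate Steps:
N = 4 (N = 4 - (1 - 1)/2 = 4 - 0/2 = 4 - 1/2*0 = 4 + 0 = 4)
(N + a)**2 = (4 + 30)**2 = 34**2 = 1156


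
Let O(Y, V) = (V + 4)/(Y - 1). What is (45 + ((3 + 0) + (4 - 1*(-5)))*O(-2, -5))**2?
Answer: 2401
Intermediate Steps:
O(Y, V) = (4 + V)/(-1 + Y)
(45 + ((3 + 0) + (4 - 1*(-5)))*O(-2, -5))**2 = (45 + ((3 + 0) + (4 - 1*(-5)))*((4 - 5)/(-1 - 2)))**2 = (45 + (3 + (4 + 5))*(-1/(-3)))**2 = (45 + (3 + 9)*(-1/3*(-1)))**2 = (45 + 12*(1/3))**2 = (45 + 4)**2 = 49**2 = 2401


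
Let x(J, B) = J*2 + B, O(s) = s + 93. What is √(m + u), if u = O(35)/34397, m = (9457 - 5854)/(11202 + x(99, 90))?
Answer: 443*√28060728630/131740510 ≈ 0.56329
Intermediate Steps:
O(s) = 93 + s
x(J, B) = B + 2*J (x(J, B) = 2*J + B = B + 2*J)
m = 1201/3830 (m = (9457 - 5854)/(11202 + (90 + 2*99)) = 3603/(11202 + (90 + 198)) = 3603/(11202 + 288) = 3603/11490 = 3603*(1/11490) = 1201/3830 ≈ 0.31358)
u = 128/34397 (u = (93 + 35)/34397 = 128*(1/34397) = 128/34397 ≈ 0.0037213)
√(m + u) = √(1201/3830 + 128/34397) = √(41801037/131740510) = 443*√28060728630/131740510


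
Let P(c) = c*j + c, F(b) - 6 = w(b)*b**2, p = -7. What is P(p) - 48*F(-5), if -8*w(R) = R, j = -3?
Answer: -1024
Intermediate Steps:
w(R) = -R/8
F(b) = 6 - b**3/8 (F(b) = 6 + (-b/8)*b**2 = 6 - b**3/8)
P(c) = -2*c (P(c) = c*(-3) + c = -3*c + c = -2*c)
P(p) - 48*F(-5) = -2*(-7) - 48*(6 - 1/8*(-5)**3) = 14 - 48*(6 - 1/8*(-125)) = 14 - 48*(6 + 125/8) = 14 - 48*173/8 = 14 - 1038 = -1024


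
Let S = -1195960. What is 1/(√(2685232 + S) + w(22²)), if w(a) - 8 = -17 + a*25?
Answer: 12091/144703009 - 2*√372318/144703009 ≈ 7.5124e-5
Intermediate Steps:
w(a) = -9 + 25*a (w(a) = 8 + (-17 + a*25) = 8 + (-17 + 25*a) = -9 + 25*a)
1/(√(2685232 + S) + w(22²)) = 1/(√(2685232 - 1195960) + (-9 + 25*22²)) = 1/(√1489272 + (-9 + 25*484)) = 1/(2*√372318 + (-9 + 12100)) = 1/(2*√372318 + 12091) = 1/(12091 + 2*√372318)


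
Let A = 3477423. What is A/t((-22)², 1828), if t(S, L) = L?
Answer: 3477423/1828 ≈ 1902.3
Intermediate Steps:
A/t((-22)², 1828) = 3477423/1828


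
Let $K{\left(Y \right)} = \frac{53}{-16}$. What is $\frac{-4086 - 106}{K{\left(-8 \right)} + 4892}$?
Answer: $- \frac{67072}{78219} \approx -0.85749$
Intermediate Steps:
$K{\left(Y \right)} = - \frac{53}{16}$ ($K{\left(Y \right)} = 53 \left(- \frac{1}{16}\right) = - \frac{53}{16}$)
$\frac{-4086 - 106}{K{\left(-8 \right)} + 4892} = \frac{-4086 - 106}{- \frac{53}{16} + 4892} = - \frac{4192}{\frac{78219}{16}} = \left(-4192\right) \frac{16}{78219} = - \frac{67072}{78219}$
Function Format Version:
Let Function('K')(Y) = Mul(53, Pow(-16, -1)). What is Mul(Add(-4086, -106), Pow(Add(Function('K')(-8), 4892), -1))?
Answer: Rational(-67072, 78219) ≈ -0.85749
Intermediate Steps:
Function('K')(Y) = Rational(-53, 16) (Function('K')(Y) = Mul(53, Rational(-1, 16)) = Rational(-53, 16))
Mul(Add(-4086, -106), Pow(Add(Function('K')(-8), 4892), -1)) = Mul(Add(-4086, -106), Pow(Add(Rational(-53, 16), 4892), -1)) = Mul(-4192, Pow(Rational(78219, 16), -1)) = Mul(-4192, Rational(16, 78219)) = Rational(-67072, 78219)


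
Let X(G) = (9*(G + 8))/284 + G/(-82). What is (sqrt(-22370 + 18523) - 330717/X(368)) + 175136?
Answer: 2824073405/21622 + I*sqrt(3847) ≈ 1.3061e+5 + 62.024*I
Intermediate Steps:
X(G) = 18/71 + 227*G/11644 (X(G) = (9*(8 + G))*(1/284) + G*(-1/82) = (72 + 9*G)*(1/284) - G/82 = (18/71 + 9*G/284) - G/82 = 18/71 + 227*G/11644)
(sqrt(-22370 + 18523) - 330717/X(368)) + 175136 = (sqrt(-22370 + 18523) - 330717/(18/71 + (227/11644)*368)) + 175136 = (sqrt(-3847) - 330717/(18/71 + 20884/2911)) + 175136 = (I*sqrt(3847) - 330717/21622/2911) + 175136 = (I*sqrt(3847) - 330717*2911/21622) + 175136 = (I*sqrt(3847) - 962717187/21622) + 175136 = (-962717187/21622 + I*sqrt(3847)) + 175136 = 2824073405/21622 + I*sqrt(3847)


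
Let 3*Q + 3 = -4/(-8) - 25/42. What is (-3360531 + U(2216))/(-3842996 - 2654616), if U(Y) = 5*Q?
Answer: 105856889/204674778 ≈ 0.51720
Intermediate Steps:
Q = -65/63 (Q = -1 + (-4/(-8) - 25/42)/3 = -1 + (-4*(-1/8) - 25*1/42)/3 = -1 + (1/2 - 25/42)/3 = -1 + (1/3)*(-2/21) = -1 - 2/63 = -65/63 ≈ -1.0317)
U(Y) = -325/63 (U(Y) = 5*(-65/63) = -325/63)
(-3360531 + U(2216))/(-3842996 - 2654616) = (-3360531 - 325/63)/(-3842996 - 2654616) = -211713778/63/(-6497612) = -211713778/63*(-1/6497612) = 105856889/204674778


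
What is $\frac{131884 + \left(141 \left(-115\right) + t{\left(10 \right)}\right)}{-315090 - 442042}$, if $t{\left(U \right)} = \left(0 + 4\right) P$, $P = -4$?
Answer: $- \frac{115653}{757132} \approx -0.15275$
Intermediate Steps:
$t{\left(U \right)} = -16$ ($t{\left(U \right)} = \left(0 + 4\right) \left(-4\right) = 4 \left(-4\right) = -16$)
$\frac{131884 + \left(141 \left(-115\right) + t{\left(10 \right)}\right)}{-315090 - 442042} = \frac{131884 + \left(141 \left(-115\right) - 16\right)}{-315090 - 442042} = \frac{131884 - 16231}{-757132} = \left(131884 - 16231\right) \left(- \frac{1}{757132}\right) = 115653 \left(- \frac{1}{757132}\right) = - \frac{115653}{757132}$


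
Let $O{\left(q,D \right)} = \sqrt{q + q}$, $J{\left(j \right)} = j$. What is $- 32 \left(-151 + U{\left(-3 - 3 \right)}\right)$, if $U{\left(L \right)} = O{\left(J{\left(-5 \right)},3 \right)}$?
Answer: $4832 - 32 i \sqrt{10} \approx 4832.0 - 101.19 i$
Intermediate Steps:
$O{\left(q,D \right)} = \sqrt{2} \sqrt{q}$ ($O{\left(q,D \right)} = \sqrt{2 q} = \sqrt{2} \sqrt{q}$)
$U{\left(L \right)} = i \sqrt{10}$ ($U{\left(L \right)} = \sqrt{2} \sqrt{-5} = \sqrt{2} i \sqrt{5} = i \sqrt{10}$)
$- 32 \left(-151 + U{\left(-3 - 3 \right)}\right) = - 32 \left(-151 + i \sqrt{10}\right) = 4832 - 32 i \sqrt{10}$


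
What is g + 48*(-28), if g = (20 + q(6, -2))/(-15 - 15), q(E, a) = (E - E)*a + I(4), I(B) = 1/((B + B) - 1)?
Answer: -94127/70 ≈ -1344.7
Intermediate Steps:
I(B) = 1/(-1 + 2*B) (I(B) = 1/(2*B - 1) = 1/(-1 + 2*B))
q(E, a) = 1/7 (q(E, a) = (E - E)*a + 1/(-1 + 2*4) = 0*a + 1/(-1 + 8) = 0 + 1/7 = 1/7)
g = -47/70 (g = (20 + 1/7)/(-15 - 15) = (141/7)/(-30) = (141/7)*(-1/30) = -47/70 ≈ -0.67143)
g + 48*(-28) = -47/70 + 48*(-28) = -47/70 - 1344 = -94127/70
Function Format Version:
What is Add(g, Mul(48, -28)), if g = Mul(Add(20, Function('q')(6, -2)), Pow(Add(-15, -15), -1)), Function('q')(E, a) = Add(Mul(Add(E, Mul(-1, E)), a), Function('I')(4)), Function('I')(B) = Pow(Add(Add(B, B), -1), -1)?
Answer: Rational(-94127, 70) ≈ -1344.7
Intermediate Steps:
Function('I')(B) = Pow(Add(-1, Mul(2, B)), -1) (Function('I')(B) = Pow(Add(Mul(2, B), -1), -1) = Pow(Add(-1, Mul(2, B)), -1))
Function('q')(E, a) = Rational(1, 7) (Function('q')(E, a) = Add(Mul(Add(E, Mul(-1, E)), a), Pow(Add(-1, Mul(2, 4)), -1)) = Add(Mul(0, a), Pow(Add(-1, 8), -1)) = Add(0, Pow(7, -1)) = Add(0, Rational(1, 7)) = Rational(1, 7))
g = Rational(-47, 70) (g = Mul(Add(20, Rational(1, 7)), Pow(Add(-15, -15), -1)) = Mul(Rational(141, 7), Pow(-30, -1)) = Mul(Rational(141, 7), Rational(-1, 30)) = Rational(-47, 70) ≈ -0.67143)
Add(g, Mul(48, -28)) = Add(Rational(-47, 70), Mul(48, -28)) = Add(Rational(-47, 70), -1344) = Rational(-94127, 70)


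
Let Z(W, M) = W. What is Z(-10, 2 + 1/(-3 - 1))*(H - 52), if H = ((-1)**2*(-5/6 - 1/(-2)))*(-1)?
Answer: 1550/3 ≈ 516.67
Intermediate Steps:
H = 1/3 (H = (1*(-5*1/6 - 1*(-1/2)))*(-1) = (1*(-5/6 + 1/2))*(-1) = (1*(-1/3))*(-1) = -1/3*(-1) = 1/3 ≈ 0.33333)
Z(-10, 2 + 1/(-3 - 1))*(H - 52) = -10*(1/3 - 52) = -10*(-155/3) = 1550/3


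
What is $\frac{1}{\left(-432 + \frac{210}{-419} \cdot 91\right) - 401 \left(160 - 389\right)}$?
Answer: $\frac{419}{38276233} \approx 1.0947 \cdot 10^{-5}$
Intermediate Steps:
$\frac{1}{\left(-432 + \frac{210}{-419} \cdot 91\right) - 401 \left(160 - 389\right)} = \frac{1}{\left(-432 + 210 \left(- \frac{1}{419}\right) 91\right) - -91829} = \frac{1}{\left(-432 - \frac{19110}{419}\right) + 91829} = \frac{1}{- \frac{200118}{419} + 91829} = \frac{1}{\frac{38276233}{419}} = \frac{419}{38276233}$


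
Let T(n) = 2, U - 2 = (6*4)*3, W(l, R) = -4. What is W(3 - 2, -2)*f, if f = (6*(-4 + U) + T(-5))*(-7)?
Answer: 11816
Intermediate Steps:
U = 74 (U = 2 + (6*4)*3 = 2 + 24*3 = 2 + 72 = 74)
f = -2954 (f = (6*(-4 + 74) + 2)*(-7) = (6*70 + 2)*(-7) = (420 + 2)*(-7) = 422*(-7) = -2954)
W(3 - 2, -2)*f = -4*(-2954) = 11816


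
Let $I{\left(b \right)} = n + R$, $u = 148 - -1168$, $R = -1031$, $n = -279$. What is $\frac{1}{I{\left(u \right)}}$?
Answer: $- \frac{1}{1310} \approx -0.00076336$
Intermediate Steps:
$u = 1316$ ($u = 148 + 1168 = 1316$)
$I{\left(b \right)} = -1310$ ($I{\left(b \right)} = -279 - 1031 = -1310$)
$\frac{1}{I{\left(u \right)}} = \frac{1}{-1310} = - \frac{1}{1310}$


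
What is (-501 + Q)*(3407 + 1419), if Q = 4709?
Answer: 20307808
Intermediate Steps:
(-501 + Q)*(3407 + 1419) = (-501 + 4709)*(3407 + 1419) = 4208*4826 = 20307808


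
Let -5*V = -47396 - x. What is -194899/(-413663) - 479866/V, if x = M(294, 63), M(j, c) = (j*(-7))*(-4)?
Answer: -490836102109/11505622682 ≈ -42.661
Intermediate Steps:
M(j, c) = 28*j (M(j, c) = -7*j*(-4) = 28*j)
x = 8232 (x = 28*294 = 8232)
V = 55628/5 (V = -(-47396 - 1*8232)/5 = -(-47396 - 8232)/5 = -⅕*(-55628) = 55628/5 ≈ 11126.)
-194899/(-413663) - 479866/V = -194899/(-413663) - 479866/55628/5 = -194899*(-1/413663) - 479866*5/55628 = 194899/413663 - 1199665/27814 = -490836102109/11505622682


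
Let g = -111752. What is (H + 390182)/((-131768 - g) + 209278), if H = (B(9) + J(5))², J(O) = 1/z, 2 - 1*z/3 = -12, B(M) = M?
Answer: 688424689/333858168 ≈ 2.0620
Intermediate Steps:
z = 42 (z = 6 - 3*(-12) = 6 + 36 = 42)
J(O) = 1/42
H = 143641/1764 (H = (9 + 1/42)² = (379/42)² = 143641/1764 ≈ 81.429)
(H + 390182)/((-131768 - g) + 209278) = (143641/1764 + 390182)/((-131768 - 1*(-111752)) + 209278) = 688424689/(1764*((-131768 + 111752) + 209278)) = 688424689/(1764*(-20016 + 209278)) = (688424689/1764)/189262 = (688424689/1764)*(1/189262) = 688424689/333858168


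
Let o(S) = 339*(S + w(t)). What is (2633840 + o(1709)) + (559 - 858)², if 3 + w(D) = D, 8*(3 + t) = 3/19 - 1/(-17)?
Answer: 4264332801/1292 ≈ 3.3006e+6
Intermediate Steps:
t = -3841/1292 (t = -3 + (3/19 - 1/(-17))/8 = -3 + (3*(1/19) - 1*(-1/17))/8 = -3 + (3/19 + 1/17)/8 = -3 + (⅛)*(70/323) = -3 + 35/1292 = -3841/1292 ≈ -2.9729)
w(D) = -3 + D
o(S) = -2616063/1292 + 339*S (o(S) = 339*(S + (-3 - 3841/1292)) = 339*(S - 7717/1292) = 339*(-7717/1292 + S) = -2616063/1292 + 339*S)
(2633840 + o(1709)) + (559 - 858)² = (2633840 + (-2616063/1292 + 339*1709)) + (559 - 858)² = (2633840 + (-2616063/1292 + 579351)) + (-299)² = (2633840 + 745905429/1292) + 89401 = 4148826709/1292 + 89401 = 4264332801/1292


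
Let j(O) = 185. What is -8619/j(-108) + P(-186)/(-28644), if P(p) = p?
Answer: -1327141/28490 ≈ -46.583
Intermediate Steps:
-8619/j(-108) + P(-186)/(-28644) = -8619/185 - 186/(-28644) = -8619*1/185 - 186*(-1/28644) = -8619/185 + 1/154 = -1327141/28490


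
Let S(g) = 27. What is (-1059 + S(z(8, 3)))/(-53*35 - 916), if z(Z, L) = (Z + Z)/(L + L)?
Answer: 1032/2771 ≈ 0.37243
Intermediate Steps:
z(Z, L) = Z/L (z(Z, L) = (2*Z)/((2*L)) = (2*Z)*(1/(2*L)) = Z/L)
(-1059 + S(z(8, 3)))/(-53*35 - 916) = (-1059 + 27)/(-53*35 - 916) = -1032/(-1855 - 916) = -1032/(-2771) = -1032*(-1/2771) = 1032/2771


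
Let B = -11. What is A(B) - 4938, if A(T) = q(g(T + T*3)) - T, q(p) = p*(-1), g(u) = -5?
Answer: -4922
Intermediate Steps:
q(p) = -p
A(T) = 5 - T (A(T) = -1*(-5) - T = 5 - T)
A(B) - 4938 = (5 - 1*(-11)) - 4938 = (5 + 11) - 4938 = 16 - 4938 = -4922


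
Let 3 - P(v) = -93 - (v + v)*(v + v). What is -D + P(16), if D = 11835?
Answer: -10715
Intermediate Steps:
P(v) = 96 + 4*v**2 (P(v) = 3 - (-93 - (v + v)*(v + v)) = 3 - (-93 - 2*v*2*v) = 3 - (-93 - 4*v**2) = 3 + (93 + 4*v**2) = 96 + 4*v**2)
-D + P(16) = -1*11835 + (96 + 4*16**2) = -11835 + (96 + 4*256) = -11835 + (96 + 1024) = -11835 + 1120 = -10715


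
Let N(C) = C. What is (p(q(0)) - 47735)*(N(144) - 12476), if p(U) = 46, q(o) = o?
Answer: 588100748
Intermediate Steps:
(p(q(0)) - 47735)*(N(144) - 12476) = (46 - 47735)*(144 - 12476) = -47689*(-12332) = 588100748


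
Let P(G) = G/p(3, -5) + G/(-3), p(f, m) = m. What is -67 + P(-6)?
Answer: -319/5 ≈ -63.800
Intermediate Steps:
P(G) = -8*G/15 (P(G) = G/(-5) + G/(-3) = G*(-⅕) + G*(-⅓) = -G/5 - G/3 = -8*G/15)
-67 + P(-6) = -67 - 8/15*(-6) = -67 + 16/5 = -319/5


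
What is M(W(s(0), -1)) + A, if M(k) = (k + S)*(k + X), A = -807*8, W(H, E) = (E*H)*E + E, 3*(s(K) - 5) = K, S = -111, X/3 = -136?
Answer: 36772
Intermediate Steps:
X = -408 (X = 3*(-136) = -408)
s(K) = 5 + K/3
W(H, E) = E + H*E**2 (W(H, E) = H*E**2 + E = E + H*E**2)
A = -6456
M(k) = (-408 + k)*(-111 + k) (M(k) = (k - 111)*(k - 408) = (-111 + k)*(-408 + k) = (-408 + k)*(-111 + k))
M(W(s(0), -1)) + A = (45288 + (-(1 - (5 + (1/3)*0)))**2 - (-519)*(1 - (5 + (1/3)*0))) - 6456 = (45288 + (-(1 - (5 + 0)))**2 - (-519)*(1 - (5 + 0))) - 6456 = (45288 + (-(1 - 1*5))**2 - (-519)*(1 - 1*5)) - 6456 = (45288 + (-(1 - 5))**2 - (-519)*(1 - 5)) - 6456 = (45288 + (-1*(-4))**2 - (-519)*(-4)) - 6456 = (45288 + 4**2 - 519*4) - 6456 = (45288 + 16 - 2076) - 6456 = 43228 - 6456 = 36772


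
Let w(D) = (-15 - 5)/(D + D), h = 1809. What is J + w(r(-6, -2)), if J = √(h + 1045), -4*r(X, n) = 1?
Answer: 40 + √2854 ≈ 93.423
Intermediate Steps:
r(X, n) = -¼ (r(X, n) = -¼*1 = -¼)
w(D) = -10/D (w(D) = -20*1/(2*D) = -10/D)
J = √2854 (J = √(1809 + 1045) = √2854 ≈ 53.423)
J + w(r(-6, -2)) = √2854 - 10/(-¼) = √2854 - 10*(-4) = √2854 + 40 = 40 + √2854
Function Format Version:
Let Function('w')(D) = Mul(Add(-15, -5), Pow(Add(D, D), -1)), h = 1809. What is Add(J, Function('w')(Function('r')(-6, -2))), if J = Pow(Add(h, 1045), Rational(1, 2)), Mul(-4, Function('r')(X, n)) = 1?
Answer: Add(40, Pow(2854, Rational(1, 2))) ≈ 93.423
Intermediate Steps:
Function('r')(X, n) = Rational(-1, 4) (Function('r')(X, n) = Mul(Rational(-1, 4), 1) = Rational(-1, 4))
Function('w')(D) = Mul(-10, Pow(D, -1)) (Function('w')(D) = Mul(-20, Pow(Mul(2, D), -1)) = Mul(-20, Mul(Rational(1, 2), Pow(D, -1))) = Mul(-10, Pow(D, -1)))
J = Pow(2854, Rational(1, 2)) (J = Pow(Add(1809, 1045), Rational(1, 2)) = Pow(2854, Rational(1, 2)) ≈ 53.423)
Add(J, Function('w')(Function('r')(-6, -2))) = Add(Pow(2854, Rational(1, 2)), Mul(-10, Pow(Rational(-1, 4), -1))) = Add(Pow(2854, Rational(1, 2)), Mul(-10, -4)) = Add(Pow(2854, Rational(1, 2)), 40) = Add(40, Pow(2854, Rational(1, 2)))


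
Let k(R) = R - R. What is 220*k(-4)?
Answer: 0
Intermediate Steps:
k(R) = 0
220*k(-4) = 220*0 = 0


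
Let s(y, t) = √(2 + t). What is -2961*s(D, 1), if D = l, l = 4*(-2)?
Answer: -2961*√3 ≈ -5128.6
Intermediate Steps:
l = -8
D = -8
-2961*s(D, 1) = -2961*√(2 + 1) = -2961*√3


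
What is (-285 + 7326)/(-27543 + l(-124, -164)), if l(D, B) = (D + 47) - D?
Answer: -7041/27496 ≈ -0.25607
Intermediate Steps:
l(D, B) = 47 (l(D, B) = (47 + D) - D = 47)
(-285 + 7326)/(-27543 + l(-124, -164)) = (-285 + 7326)/(-27543 + 47) = 7041/(-27496) = 7041*(-1/27496) = -7041/27496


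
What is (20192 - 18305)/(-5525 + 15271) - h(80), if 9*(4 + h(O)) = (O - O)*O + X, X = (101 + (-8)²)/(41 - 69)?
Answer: 1984597/409332 ≈ 4.8484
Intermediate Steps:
X = -165/28 (X = (101 + 64)/(-28) = 165*(-1/28) = -165/28 ≈ -5.8929)
h(O) = -391/84 (h(O) = -4 + ((O - O)*O - 165/28)/9 = -4 + (0*O - 165/28)/9 = -4 + (0 - 165/28)/9 = -4 + (⅑)*(-165/28) = -4 - 55/84 = -391/84)
(20192 - 18305)/(-5525 + 15271) - h(80) = (20192 - 18305)/(-5525 + 15271) - 1*(-391/84) = 1887/9746 + 391/84 = 1984597/409332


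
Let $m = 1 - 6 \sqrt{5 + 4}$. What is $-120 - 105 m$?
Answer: $1665$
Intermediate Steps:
$m = -17$ ($m = 1 - 6 \sqrt{9} = 1 - 18 = -17$)
$-120 - 105 m = -120 - -1785 = -120 + 1785 = 1665$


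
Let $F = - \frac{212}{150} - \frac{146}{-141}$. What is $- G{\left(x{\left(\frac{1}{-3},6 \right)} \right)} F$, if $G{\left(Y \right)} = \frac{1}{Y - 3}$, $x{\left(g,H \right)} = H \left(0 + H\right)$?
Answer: $\frac{148}{12925} \approx 0.011451$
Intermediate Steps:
$x{\left(g,H \right)} = H^{2}$ ($x{\left(g,H \right)} = H H = H^{2}$)
$G{\left(Y \right)} = \frac{1}{-3 + Y}$
$F = - \frac{444}{1175}$ ($F = \left(-212\right) \frac{1}{150} - - \frac{146}{141} = - \frac{106}{75} + \frac{146}{141} = - \frac{444}{1175} \approx -0.37787$)
$- G{\left(x{\left(\frac{1}{-3},6 \right)} \right)} F = - \frac{-444}{\left(-3 + 6^{2}\right) 1175} = - \frac{-444}{\left(-3 + 36\right) 1175} = - \frac{-444}{33 \cdot 1175} = \left(-1\right) \left(- \frac{148}{12925}\right) = \frac{148}{12925}$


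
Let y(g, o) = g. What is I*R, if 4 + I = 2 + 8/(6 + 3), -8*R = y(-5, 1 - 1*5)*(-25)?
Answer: 625/36 ≈ 17.361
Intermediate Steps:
R = -125/8 (R = -(-5)*(-25)/8 = -⅛*125 = -125/8 ≈ -15.625)
I = -10/9 (I = -4 + (2 + 8/(6 + 3)) = -4 + (2 + 8/9) = -4 + 26/9 = -10/9 ≈ -1.1111)
I*R = -10/9*(-125/8) = 625/36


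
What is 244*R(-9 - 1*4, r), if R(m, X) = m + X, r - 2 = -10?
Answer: -5124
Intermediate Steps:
r = -8 (r = 2 - 10 = -8)
R(m, X) = X + m
244*R(-9 - 1*4, r) = 244*(-8 + (-9 - 1*4)) = 244*(-8 + (-9 - 4)) = 244*(-8 - 13) = 244*(-21) = -5124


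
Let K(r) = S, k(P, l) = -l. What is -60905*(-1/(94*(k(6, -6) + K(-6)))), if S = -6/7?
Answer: 426335/3384 ≈ 125.99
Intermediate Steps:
S = -6/7 (S = -6*⅐ = -6/7 ≈ -0.85714)
K(r) = -6/7
-60905*(-1/(94*(k(6, -6) + K(-6)))) = -60905*(-1/(94*(-1*(-6) - 6/7))) = -60905*(-1/(94*(6 - 6/7))) = -60905/((36/7)*(-94)) = -60905/(-3384/7) = -60905*(-7/3384) = 426335/3384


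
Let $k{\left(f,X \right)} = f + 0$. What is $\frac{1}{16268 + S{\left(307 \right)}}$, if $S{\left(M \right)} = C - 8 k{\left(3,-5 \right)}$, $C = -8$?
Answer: $\frac{1}{16236} \approx 6.1592 \cdot 10^{-5}$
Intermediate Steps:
$k{\left(f,X \right)} = f$
$S{\left(M \right)} = -32$ ($S{\left(M \right)} = -8 - 24 = -32$)
$\frac{1}{16268 + S{\left(307 \right)}} = \frac{1}{16268 - 32} = \frac{1}{16236}$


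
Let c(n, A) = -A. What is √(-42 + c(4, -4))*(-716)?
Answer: -716*I*√38 ≈ -4413.7*I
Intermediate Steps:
√(-42 + c(4, -4))*(-716) = √(-42 - 1*(-4))*(-716) = √(-42 + 4)*(-716) = √(-38)*(-716) = (I*√38)*(-716) = -716*I*√38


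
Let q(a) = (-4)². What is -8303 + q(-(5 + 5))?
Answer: -8287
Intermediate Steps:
q(a) = 16
-8303 + q(-(5 + 5)) = -8303 + 16 = -8287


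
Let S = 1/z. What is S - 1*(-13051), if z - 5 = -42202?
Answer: 550713046/42197 ≈ 13051.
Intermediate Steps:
z = -42197 (z = 5 - 42202 = -42197)
S = -1/42197 (S = 1/(-42197) = -1/42197 ≈ -2.3698e-5)
S - 1*(-13051) = -1/42197 - 1*(-13051) = -1/42197 + 13051 = 550713046/42197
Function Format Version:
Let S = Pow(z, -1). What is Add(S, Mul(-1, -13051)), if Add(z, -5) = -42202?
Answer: Rational(550713046, 42197) ≈ 13051.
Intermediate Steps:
z = -42197 (z = Add(5, -42202) = -42197)
S = Rational(-1, 42197) (S = Pow(-42197, -1) = Rational(-1, 42197) ≈ -2.3698e-5)
Add(S, Mul(-1, -13051)) = Add(Rational(-1, 42197), Mul(-1, -13051)) = Add(Rational(-1, 42197), 13051) = Rational(550713046, 42197)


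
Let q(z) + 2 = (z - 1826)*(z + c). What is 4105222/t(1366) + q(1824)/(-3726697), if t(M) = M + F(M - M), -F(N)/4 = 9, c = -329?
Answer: 7649461245547/2478253505 ≈ 3086.6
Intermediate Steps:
F(N) = -36 (F(N) = -4*9 = -36)
t(M) = -36 + M (t(M) = M - 36 = -36 + M)
q(z) = -2 + (-1826 + z)*(-329 + z) (q(z) = -2 + (z - 1826)*(z - 329) = -2 + (-1826 + z)*(-329 + z))
4105222/t(1366) + q(1824)/(-3726697) = 4105222/(-36 + 1366) + (600752 + 1824² - 2155*1824)/(-3726697) = 4105222/1330 + (600752 + 3326976 - 3930720)*(-1/3726697) = 4105222*(1/1330) - 2992*(-1/3726697) = 2052611/665 + 2992/3726697 = 7649461245547/2478253505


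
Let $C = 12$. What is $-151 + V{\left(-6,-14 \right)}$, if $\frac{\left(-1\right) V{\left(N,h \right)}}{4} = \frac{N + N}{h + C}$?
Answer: $-175$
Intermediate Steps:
$V{\left(N,h \right)} = - \frac{8 N}{12 + h}$ ($V{\left(N,h \right)} = - 4 \frac{N + N}{h + 12} = - 4 \frac{2 N}{12 + h} = - \frac{8 N}{12 + h}$)
$-151 + V{\left(-6,-14 \right)} = -151 - - \frac{48}{12 - 14} = -151 - - \frac{48}{-2} = -151 - \left(-48\right) \left(- \frac{1}{2}\right) = -151 - 24 = -175$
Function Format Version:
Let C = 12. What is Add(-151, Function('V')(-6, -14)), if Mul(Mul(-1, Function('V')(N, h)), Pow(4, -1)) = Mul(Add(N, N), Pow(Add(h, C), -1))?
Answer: -175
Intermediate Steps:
Function('V')(N, h) = Mul(-8, N, Pow(Add(12, h), -1)) (Function('V')(N, h) = Mul(-4, Mul(Add(N, N), Pow(Add(h, 12), -1))) = Mul(-4, Mul(Mul(2, N), Pow(Add(12, h), -1))) = Mul(-4, Mul(2, N, Pow(Add(12, h), -1))) = Mul(-8, N, Pow(Add(12, h), -1)))
Add(-151, Function('V')(-6, -14)) = Add(-151, Mul(-8, -6, Pow(Add(12, -14), -1))) = Add(-151, Mul(-8, -6, Pow(-2, -1))) = Add(-151, Mul(-8, -6, Rational(-1, 2))) = Add(-151, -24) = -175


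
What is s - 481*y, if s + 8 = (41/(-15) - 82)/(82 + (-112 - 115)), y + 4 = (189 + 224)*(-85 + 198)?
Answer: -48819772504/2175 ≈ -2.2446e+7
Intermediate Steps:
y = 46665 (y = -4 + (189 + 224)*(-85 + 198) = -4 + 413*113 = -4 + 46669 = 46665)
s = -16129/2175 (s = -8 + (41/(-15) - 82)/(82 + (-112 - 115)) = -8 + (41*(-1/15) - 82)/(82 - 227) = -8 + (-41/15 - 82)/(-145) = -8 - 1271/15*(-1/145) = -8 + 1271/2175 = -16129/2175 ≈ -7.4156)
s - 481*y = -16129/2175 - 481*46665 = -16129/2175 - 22445865 = -48819772504/2175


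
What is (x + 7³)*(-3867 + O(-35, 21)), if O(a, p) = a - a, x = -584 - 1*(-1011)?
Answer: -2977590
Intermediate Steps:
x = 427 (x = -584 + 1011 = 427)
O(a, p) = 0
(x + 7³)*(-3867 + O(-35, 21)) = (427 + 7³)*(-3867 + 0) = (427 + 343)*(-3867) = 770*(-3867) = -2977590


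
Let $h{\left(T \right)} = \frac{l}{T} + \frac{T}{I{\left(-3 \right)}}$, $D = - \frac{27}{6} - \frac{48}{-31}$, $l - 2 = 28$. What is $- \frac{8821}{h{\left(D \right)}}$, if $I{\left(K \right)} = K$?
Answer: $\frac{33361022}{34719} \approx 960.89$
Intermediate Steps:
$l = 30$ ($l = 2 + 28 = 30$)
$D = - \frac{183}{62}$ ($D = \left(-27\right) \frac{1}{6} - - \frac{48}{31} = - \frac{9}{2} + \frac{48}{31} = - \frac{183}{62} \approx -2.9516$)
$h{\left(T \right)} = \frac{30}{T} - \frac{T}{3}$ ($h{\left(T \right)} = \frac{30}{T} + \frac{T}{-3} = \frac{30}{T} + T \left(- \frac{1}{3}\right) = \frac{30}{T} - \frac{T}{3}$)
$- \frac{8821}{h{\left(D \right)}} = - \frac{8821}{\frac{30}{- \frac{183}{62}} - - \frac{61}{62}} = - \frac{8821}{30 \left(- \frac{62}{183}\right) + \frac{61}{62}} = - \frac{8821}{- \frac{620}{61} + \frac{61}{62}} = - \frac{8821}{- \frac{34719}{3782}} = \left(-8821\right) \left(- \frac{3782}{34719}\right) = \frac{33361022}{34719}$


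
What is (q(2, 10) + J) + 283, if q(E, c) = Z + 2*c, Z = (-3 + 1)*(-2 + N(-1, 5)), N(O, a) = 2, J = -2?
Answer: 301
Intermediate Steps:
Z = 0 (Z = (-3 + 1)*(-2 + 2) = -2*0 = 0)
q(E, c) = 2*c (q(E, c) = 0 + 2*c = 2*c)
(q(2, 10) + J) + 283 = (2*10 - 2) + 283 = (20 - 2) + 283 = 18 + 283 = 301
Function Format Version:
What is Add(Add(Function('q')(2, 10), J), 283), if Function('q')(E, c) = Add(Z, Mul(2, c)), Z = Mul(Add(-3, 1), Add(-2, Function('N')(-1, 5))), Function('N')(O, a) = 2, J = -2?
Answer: 301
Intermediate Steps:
Z = 0 (Z = Mul(Add(-3, 1), Add(-2, 2)) = Mul(-2, 0) = 0)
Function('q')(E, c) = Mul(2, c) (Function('q')(E, c) = Add(0, Mul(2, c)) = Mul(2, c))
Add(Add(Function('q')(2, 10), J), 283) = Add(Add(Mul(2, 10), -2), 283) = Add(Add(20, -2), 283) = Add(18, 283) = 301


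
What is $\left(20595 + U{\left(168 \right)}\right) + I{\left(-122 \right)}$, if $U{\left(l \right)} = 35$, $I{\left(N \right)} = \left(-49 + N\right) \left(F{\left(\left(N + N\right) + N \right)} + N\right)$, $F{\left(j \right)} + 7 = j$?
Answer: $105275$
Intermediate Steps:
$F{\left(j \right)} = -7 + j$
$I{\left(N \right)} = \left(-49 + N\right) \left(-7 + 4 N\right)$ ($I{\left(N \right)} = \left(-49 + N\right) \left(\left(-7 + \left(\left(N + N\right) + N\right)\right) + N\right) = \left(-49 + N\right) \left(\left(-7 + \left(2 N + N\right)\right) + N\right) = \left(-49 + N\right) \left(\left(-7 + 3 N\right) + N\right) = \left(-49 + N\right) \left(-7 + 4 N\right)$)
$\left(20595 + U{\left(168 \right)}\right) + I{\left(-122 \right)} = \left(20595 + 35\right) + \left(343 - -24766 + 4 \left(-122\right)^{2}\right) = 20630 + \left(343 + 24766 + 4 \cdot 14884\right) = 20630 + \left(343 + 24766 + 59536\right) = 20630 + 84645 = 105275$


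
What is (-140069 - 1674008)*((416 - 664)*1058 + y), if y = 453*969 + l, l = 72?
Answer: -320447631665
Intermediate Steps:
y = 439029 (y = 453*969 + 72 = 438957 + 72 = 439029)
(-140069 - 1674008)*((416 - 664)*1058 + y) = (-140069 - 1674008)*((416 - 664)*1058 + 439029) = -1814077*(-248*1058 + 439029) = -1814077*(-262384 + 439029) = -1814077*176645 = -320447631665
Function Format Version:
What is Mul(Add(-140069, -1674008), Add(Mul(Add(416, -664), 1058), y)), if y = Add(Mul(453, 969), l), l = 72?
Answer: -320447631665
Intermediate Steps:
y = 439029 (y = Add(Mul(453, 969), 72) = Add(438957, 72) = 439029)
Mul(Add(-140069, -1674008), Add(Mul(Add(416, -664), 1058), y)) = Mul(Add(-140069, -1674008), Add(Mul(Add(416, -664), 1058), 439029)) = Mul(-1814077, Add(Mul(-248, 1058), 439029)) = Mul(-1814077, Add(-262384, 439029)) = Mul(-1814077, 176645) = -320447631665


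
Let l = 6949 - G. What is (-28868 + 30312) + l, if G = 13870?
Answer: -5477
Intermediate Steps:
l = -6921 (l = 6949 - 1*13870 = 6949 - 13870 = -6921)
(-28868 + 30312) + l = (-28868 + 30312) - 6921 = 1444 - 6921 = -5477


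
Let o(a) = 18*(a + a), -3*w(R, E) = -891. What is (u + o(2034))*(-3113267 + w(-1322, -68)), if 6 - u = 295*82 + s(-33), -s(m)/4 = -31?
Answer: -152274040520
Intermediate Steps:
w(R, E) = 297 (w(R, E) = -1/3*(-891) = 297)
s(m) = 124 (s(m) = -4*(-31) = 124)
u = -24308 (u = 6 - (295*82 + 124) = 6 - (24190 + 124) = 6 - 1*24314 = 6 - 24314 = -24308)
o(a) = 36*a (o(a) = 18*(2*a) = 36*a)
(u + o(2034))*(-3113267 + w(-1322, -68)) = (-24308 + 36*2034)*(-3113267 + 297) = (-24308 + 73224)*(-3112970) = 48916*(-3112970) = -152274040520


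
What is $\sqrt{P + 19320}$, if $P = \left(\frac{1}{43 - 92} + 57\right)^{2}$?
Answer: $\frac{2 \sqrt{13545646}}{49} \approx 150.22$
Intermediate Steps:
$P = \frac{7795264}{2401}$ ($P = \left(\frac{1}{-49} + 57\right)^{2} = \left(- \frac{1}{49} + 57\right)^{2} = \left(\frac{2792}{49}\right)^{2} = \frac{7795264}{2401} \approx 3246.7$)
$\sqrt{P + 19320} = \sqrt{\frac{7795264}{2401} + 19320} = \sqrt{\frac{54182584}{2401}} = \frac{2 \sqrt{13545646}}{49}$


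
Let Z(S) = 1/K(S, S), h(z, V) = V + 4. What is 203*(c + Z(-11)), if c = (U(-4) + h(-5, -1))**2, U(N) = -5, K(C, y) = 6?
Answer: 5075/6 ≈ 845.83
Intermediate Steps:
h(z, V) = 4 + V
Z(S) = 1/6
c = 4 (c = (-5 + (4 - 1))**2 = (-5 + 3)**2 = (-2)**2 = 4)
203*(c + Z(-11)) = 203*(4 + 1/6) = 203*(25/6) = 5075/6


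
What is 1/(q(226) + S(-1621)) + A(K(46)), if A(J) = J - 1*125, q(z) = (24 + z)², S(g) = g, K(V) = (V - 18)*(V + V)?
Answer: 149214430/60879 ≈ 2451.0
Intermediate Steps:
K(V) = 2*V*(-18 + V) (K(V) = (-18 + V)*(2*V) = 2*V*(-18 + V))
A(J) = -125 + J (A(J) = J - 125 = -125 + J)
1/(q(226) + S(-1621)) + A(K(46)) = 1/((24 + 226)² - 1621) + (-125 + 2*46*(-18 + 46)) = 1/(250² - 1621) + (-125 + 2*46*28) = 1/(62500 - 1621) + (-125 + 2576) = 1/60879 + 2451 = 149214430/60879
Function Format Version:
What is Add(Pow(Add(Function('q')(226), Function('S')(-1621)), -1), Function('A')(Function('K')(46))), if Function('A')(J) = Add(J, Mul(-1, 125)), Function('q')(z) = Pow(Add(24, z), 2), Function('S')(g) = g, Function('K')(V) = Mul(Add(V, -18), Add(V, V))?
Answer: Rational(149214430, 60879) ≈ 2451.0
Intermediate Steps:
Function('K')(V) = Mul(2, V, Add(-18, V)) (Function('K')(V) = Mul(Add(-18, V), Mul(2, V)) = Mul(2, V, Add(-18, V)))
Function('A')(J) = Add(-125, J) (Function('A')(J) = Add(J, -125) = Add(-125, J))
Add(Pow(Add(Function('q')(226), Function('S')(-1621)), -1), Function('A')(Function('K')(46))) = Add(Pow(Add(Pow(Add(24, 226), 2), -1621), -1), Add(-125, Mul(2, 46, Add(-18, 46)))) = Add(Pow(Add(Pow(250, 2), -1621), -1), Add(-125, Mul(2, 46, 28))) = Add(Pow(Add(62500, -1621), -1), Add(-125, 2576)) = Add(Pow(60879, -1), 2451) = Add(Rational(1, 60879), 2451) = Rational(149214430, 60879)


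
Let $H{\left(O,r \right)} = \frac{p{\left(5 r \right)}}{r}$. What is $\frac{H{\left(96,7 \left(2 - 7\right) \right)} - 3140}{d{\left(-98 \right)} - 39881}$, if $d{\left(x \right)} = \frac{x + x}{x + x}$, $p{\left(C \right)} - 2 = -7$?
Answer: $\frac{21979}{279160} \approx 0.078733$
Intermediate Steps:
$p{\left(C \right)} = -5$ ($p{\left(C \right)} = 2 - 7 = -5$)
$d{\left(x \right)} = 1$ ($d{\left(x \right)} = \frac{2 x}{2 x} = 2 x \frac{1}{2 x} = 1$)
$H{\left(O,r \right)} = - \frac{5}{r}$
$\frac{H{\left(96,7 \left(2 - 7\right) \right)} - 3140}{d{\left(-98 \right)} - 39881} = \frac{- \frac{5}{7 \left(2 - 7\right)} - 3140}{1 - 39881} = \frac{- \frac{5}{7 \left(-5\right)} - 3140}{-39880} = \left(- \frac{5}{-35} - 3140\right) \left(- \frac{1}{39880}\right) = \left(\left(-5\right) \left(- \frac{1}{35}\right) - 3140\right) \left(- \frac{1}{39880}\right) = \left(\frac{1}{7} - 3140\right) \left(- \frac{1}{39880}\right) = \left(- \frac{21979}{7}\right) \left(- \frac{1}{39880}\right) = \frac{21979}{279160}$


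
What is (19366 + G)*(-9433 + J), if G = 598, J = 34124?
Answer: 492931124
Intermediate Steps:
(19366 + G)*(-9433 + J) = (19366 + 598)*(-9433 + 34124) = 19964*24691 = 492931124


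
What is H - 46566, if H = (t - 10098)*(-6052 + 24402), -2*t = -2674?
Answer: -160810916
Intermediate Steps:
t = 1337 (t = -½*(-2674) = 1337)
H = -160764350 (H = (1337 - 10098)*(-6052 + 24402) = -8761*18350 = -160764350)
H - 46566 = -160764350 - 46566 = -160810916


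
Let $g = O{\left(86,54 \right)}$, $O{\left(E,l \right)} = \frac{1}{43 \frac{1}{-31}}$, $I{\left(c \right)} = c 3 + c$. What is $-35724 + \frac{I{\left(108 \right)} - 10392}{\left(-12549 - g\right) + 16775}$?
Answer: $- \frac{2164409852}{60583} \approx -35726.0$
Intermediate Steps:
$I{\left(c \right)} = 4 c$ ($I{\left(c \right)} = 3 c + c = 4 c$)
$O{\left(E,l \right)} = - \frac{31}{43}$ ($O{\left(E,l \right)} = \frac{1}{43 \left(- \frac{1}{31}\right)} = \frac{1}{- \frac{43}{31}} = - \frac{31}{43}$)
$g = - \frac{31}{43} \approx -0.72093$
$-35724 + \frac{I{\left(108 \right)} - 10392}{\left(-12549 - g\right) + 16775} = -35724 + \frac{4 \cdot 108 - 10392}{\left(-12549 - - \frac{31}{43}\right) + 16775} = -35724 + \frac{432 - 10392}{\left(-12549 + \frac{31}{43}\right) + 16775} = -35724 - \frac{9960}{- \frac{539576}{43} + 16775} = -35724 - \frac{9960}{\frac{181749}{43}} = -35724 - \frac{142760}{60583} = - \frac{2164409852}{60583}$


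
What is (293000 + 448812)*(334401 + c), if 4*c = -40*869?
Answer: 241616328332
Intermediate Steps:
c = -8690 (c = (-40*869)/4 = (¼)*(-34760) = -8690)
(293000 + 448812)*(334401 + c) = (293000 + 448812)*(334401 - 8690) = 741812*325711 = 241616328332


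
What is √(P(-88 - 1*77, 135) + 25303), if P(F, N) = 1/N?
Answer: √51238590/45 ≈ 159.07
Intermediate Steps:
√(P(-88 - 1*77, 135) + 25303) = √(1/135 + 25303) = √(3415906/135) = √51238590/45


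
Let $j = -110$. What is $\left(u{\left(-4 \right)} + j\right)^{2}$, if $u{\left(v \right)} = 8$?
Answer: $10404$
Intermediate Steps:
$\left(u{\left(-4 \right)} + j\right)^{2} = \left(8 - 110\right)^{2} = \left(-102\right)^{2} = 10404$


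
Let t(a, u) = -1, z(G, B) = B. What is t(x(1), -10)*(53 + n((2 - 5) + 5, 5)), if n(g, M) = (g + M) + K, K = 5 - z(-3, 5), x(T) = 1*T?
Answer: -60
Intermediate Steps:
x(T) = T
K = 0 (K = 5 - 1*5 = 5 - 5 = 0)
n(g, M) = M + g (n(g, M) = (g + M) + 0 = (M + g) + 0 = M + g)
t(x(1), -10)*(53 + n((2 - 5) + 5, 5)) = -(53 + (5 + ((2 - 5) + 5))) = -(53 + (5 + (-3 + 5))) = -(53 + (5 + 2)) = -(53 + 7) = -1*60 = -60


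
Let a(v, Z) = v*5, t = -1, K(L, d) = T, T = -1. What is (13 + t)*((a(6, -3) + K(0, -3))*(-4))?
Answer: -1392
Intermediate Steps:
K(L, d) = -1
a(v, Z) = 5*v
(13 + t)*((a(6, -3) + K(0, -3))*(-4)) = (13 - 1)*((5*6 - 1)*(-4)) = 12*((30 - 1)*(-4)) = 12*(29*(-4)) = 12*(-116) = -1392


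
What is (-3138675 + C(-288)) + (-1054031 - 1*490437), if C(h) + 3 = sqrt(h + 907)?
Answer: -4683146 + sqrt(619) ≈ -4.6831e+6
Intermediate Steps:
C(h) = -3 + sqrt(907 + h) (C(h) = -3 + sqrt(h + 907) = -3 + sqrt(907 + h))
(-3138675 + C(-288)) + (-1054031 - 1*490437) = (-3138675 + (-3 + sqrt(907 - 288))) + (-1054031 - 1*490437) = (-3138675 + (-3 + sqrt(619))) + (-1054031 - 490437) = (-3138678 + sqrt(619)) - 1544468 = -4683146 + sqrt(619)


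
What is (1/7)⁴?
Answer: 1/2401 ≈ 0.00041649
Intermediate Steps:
(1/7)⁴ = (⅐)⁴ = 1/2401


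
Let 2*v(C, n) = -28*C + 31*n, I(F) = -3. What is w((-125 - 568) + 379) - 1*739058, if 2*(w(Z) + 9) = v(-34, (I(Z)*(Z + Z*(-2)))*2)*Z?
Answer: 3770915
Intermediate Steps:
v(C, n) = -14*C + 31*n/2 (v(C, n) = (-28*C + 31*n)/2 = -14*C + 31*n/2)
w(Z) = -9 + Z*(476 + 93*Z)/2 (w(Z) = -9 + ((-14*(-34) + 31*(-3*(Z + Z*(-2))*2)/2)*Z)/2 = -9 + ((476 + 31*(-3*(Z - 2*Z)*2)/2)*Z)/2 = -9 + ((476 + 31*(-(-3)*Z*2)/2)*Z)/2 = -9 + ((476 + 31*((3*Z)*2)/2)*Z)/2 = -9 + ((476 + 31*(6*Z)/2)*Z)/2 = -9 + ((476 + 93*Z)*Z)/2 = -9 + (Z*(476 + 93*Z))/2 = -9 + Z*(476 + 93*Z)/2)
w((-125 - 568) + 379) - 1*739058 = (-9 + ((-125 - 568) + 379)*(476 + 93*((-125 - 568) + 379))/2) - 1*739058 = (-9 + (-693 + 379)*(476 + 93*(-693 + 379))/2) - 739058 = (-9 + (1/2)*(-314)*(476 + 93*(-314))) - 739058 = (-9 + (1/2)*(-314)*(476 - 29202)) - 739058 = (-9 + (1/2)*(-314)*(-28726)) - 739058 = (-9 + 4509982) - 739058 = 4509973 - 739058 = 3770915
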